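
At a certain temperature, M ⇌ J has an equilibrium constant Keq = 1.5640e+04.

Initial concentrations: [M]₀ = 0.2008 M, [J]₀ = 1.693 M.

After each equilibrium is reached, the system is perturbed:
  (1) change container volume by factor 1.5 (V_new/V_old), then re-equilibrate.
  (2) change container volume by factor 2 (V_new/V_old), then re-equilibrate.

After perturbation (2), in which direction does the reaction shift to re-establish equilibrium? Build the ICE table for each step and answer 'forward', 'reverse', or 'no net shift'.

Direction: no net shift

Q₀ = 8.431 vs Keq = 1.5640e+04 ⇒ Q<K, forward
Step 1:
                    M           J
  I            0.2008       1.693
  C           -0.2007      0.2007
  E        1.2108e-04       1.894
  solve Keq expr → x = 0.2007; check Q = 1.5640e+04
Then change container volume by factor 1.5 (V_new/V_old).
Step 2:
                    M           J
  I        8.0719e-05       1.262
  C                 0           0
  E        8.0719e-05       1.262
  solve Keq expr → x = 0; check Q = 1.5640e+04
Then change container volume by factor 2 (V_new/V_old).
Step 3:
                    M           J
  I        4.0360e-05      0.6312
  C                 0           0
  E        4.0360e-05      0.6312
  solve Keq expr → x = 0; check Q = 1.5640e+04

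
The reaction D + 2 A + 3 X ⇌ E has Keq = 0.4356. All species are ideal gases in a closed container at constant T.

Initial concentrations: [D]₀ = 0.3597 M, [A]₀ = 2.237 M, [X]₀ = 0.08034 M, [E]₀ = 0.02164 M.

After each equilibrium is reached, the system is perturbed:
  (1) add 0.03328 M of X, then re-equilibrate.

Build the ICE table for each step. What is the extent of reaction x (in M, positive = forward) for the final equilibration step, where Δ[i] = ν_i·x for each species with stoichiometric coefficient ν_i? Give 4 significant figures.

Q₀ = 23.18 vs Keq = 0.4356 ⇒ Q>K, reverse
Step 1:
                  D         A         X         E
  I          0.3597     2.237   0.08034   0.02164
  C         0.01937   0.03874   0.05811  -0.01937
  E          0.3791     2.276    0.1385   0.00227
  solve Keq expr → x = -0.01937; check Q = 0.4356
Then add 0.03328 M of X.
Step 2:
                  D         A         X         E
  I          0.3791     2.276    0.1717   0.00227
  C       -0.001665 -0.003331 -0.004996  0.001665
  E          0.3774     2.272    0.1667  0.003935
  solve Keq expr → x = 0.001665; check Q = 0.4356

x = 0.001665 M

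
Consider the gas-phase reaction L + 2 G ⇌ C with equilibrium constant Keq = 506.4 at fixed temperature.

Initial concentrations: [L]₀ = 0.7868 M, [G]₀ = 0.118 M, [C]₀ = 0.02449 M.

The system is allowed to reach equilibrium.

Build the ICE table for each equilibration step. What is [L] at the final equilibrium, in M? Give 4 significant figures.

[L]_eq = 0.735 M

Q₀ = 2.235 vs Keq = 506.4 ⇒ Q<K, forward
Step 1:
                   L          G          C
  init        0.7868      0.118    0.02449
  Δ         -0.05184    -0.1037    0.05184
  eq           0.735    0.01432    0.07633
  solve Keq expr → x = 0.05184; check Q = 506.4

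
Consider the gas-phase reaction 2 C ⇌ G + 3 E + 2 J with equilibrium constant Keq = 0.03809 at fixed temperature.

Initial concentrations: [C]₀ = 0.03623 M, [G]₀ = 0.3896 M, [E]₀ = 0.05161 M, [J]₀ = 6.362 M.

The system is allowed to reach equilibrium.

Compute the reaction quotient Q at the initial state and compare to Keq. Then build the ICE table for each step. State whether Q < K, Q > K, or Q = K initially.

Q₀ = 1.651 vs Keq = 0.03809 ⇒ Q>K, reverse
Step 1:
                   C          G          E          J
  Initial    0.03623     0.3896    0.05161      6.362
  Change     0.02098   -0.01049   -0.03146   -0.02098
  Equil      0.05721     0.3791    0.02015      6.341
  solve Keq expr → x = -0.01049; check Q = 0.03809

Q₀ = 1.651; Q > K (proceeds reverse)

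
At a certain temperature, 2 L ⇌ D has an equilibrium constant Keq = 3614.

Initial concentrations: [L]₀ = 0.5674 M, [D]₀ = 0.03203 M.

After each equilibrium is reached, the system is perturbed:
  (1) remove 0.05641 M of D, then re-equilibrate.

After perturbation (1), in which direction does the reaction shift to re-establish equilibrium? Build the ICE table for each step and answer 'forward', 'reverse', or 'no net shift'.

Q₀ = 0.09949 vs Keq = 3614 ⇒ Q<K, forward
Step 1:
                    L           D
  Initial      0.5674     0.03203
  Change      -0.5581      0.2791
  Equil      0.009278      0.3111
  solve Keq expr → x = 0.2791; check Q = 3614
Then remove 0.05641 M of D.
Step 2:
                    L           D
  Initial    0.009278      0.2547
  Change  -8.7600e-04  4.3800e-04
  Equil      0.008402      0.2551
  solve Keq expr → x = 4.3800e-04; check Q = 3614

Direction: forward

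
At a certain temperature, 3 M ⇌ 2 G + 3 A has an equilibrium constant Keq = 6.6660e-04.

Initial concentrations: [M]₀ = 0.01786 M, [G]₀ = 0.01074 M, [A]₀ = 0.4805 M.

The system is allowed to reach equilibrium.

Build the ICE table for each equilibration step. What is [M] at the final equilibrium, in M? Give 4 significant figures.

Q₀ = 2.246 vs Keq = 6.6660e-04 ⇒ Q>K, reverse
Step 1:
                   M          G          A
  Initial    0.01786    0.01074     0.4805
  Change     0.01537   -0.01025   -0.01537
  Equil      0.03323 4.9303e-04     0.4651
  solve Keq expr → x = -0.005123; check Q = 6.6660e-04

[M]_eq = 0.03323 M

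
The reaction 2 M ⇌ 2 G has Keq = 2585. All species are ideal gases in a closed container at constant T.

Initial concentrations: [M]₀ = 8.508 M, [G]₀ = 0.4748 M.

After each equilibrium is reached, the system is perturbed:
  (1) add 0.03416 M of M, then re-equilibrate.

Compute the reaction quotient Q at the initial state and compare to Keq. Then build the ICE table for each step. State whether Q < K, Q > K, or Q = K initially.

Q₀ = 0.003114 vs Keq = 2585 ⇒ Q<K, forward
Step 1:
                    M           G
  init          8.508      0.4748
  Δ            -8.335       8.335
  eq           0.1733        8.81
  solve Keq expr → x = 4.167; check Q = 2585
Then add 0.03416 M of M.
Step 2:
                    M           G
  init         0.2074        8.81
  Δ           -0.0335      0.0335
  eq           0.1739       8.843
  solve Keq expr → x = 0.01675; check Q = 2585

Q₀ = 0.003114; Q < K (proceeds forward)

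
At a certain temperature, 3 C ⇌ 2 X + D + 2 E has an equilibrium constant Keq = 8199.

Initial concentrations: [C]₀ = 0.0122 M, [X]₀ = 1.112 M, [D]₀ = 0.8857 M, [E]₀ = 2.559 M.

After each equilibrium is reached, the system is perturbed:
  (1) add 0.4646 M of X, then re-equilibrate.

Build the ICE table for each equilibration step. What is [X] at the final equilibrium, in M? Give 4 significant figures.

Q₀ = 3.9496e+06 vs Keq = 8199 ⇒ Q>K, reverse
Step 1:
                  C         X         D         E
  I          0.0122     1.112    0.8857     2.559
  C         0.07825  -0.05217  -0.02608  -0.05217
  E         0.09045      1.06    0.8596     2.507
  solve Keq expr → x = -0.02608; check Q = 8199
Then add 0.4646 M of X.
Step 2:
                  C         X         D         E
  I         0.09045     1.524    0.8596     2.507
  C         0.02321  -0.01547 -0.007736  -0.01547
  E          0.1137     1.509    0.8519     2.491
  solve Keq expr → x = -0.007736; check Q = 8199

[X]_eq = 1.509 M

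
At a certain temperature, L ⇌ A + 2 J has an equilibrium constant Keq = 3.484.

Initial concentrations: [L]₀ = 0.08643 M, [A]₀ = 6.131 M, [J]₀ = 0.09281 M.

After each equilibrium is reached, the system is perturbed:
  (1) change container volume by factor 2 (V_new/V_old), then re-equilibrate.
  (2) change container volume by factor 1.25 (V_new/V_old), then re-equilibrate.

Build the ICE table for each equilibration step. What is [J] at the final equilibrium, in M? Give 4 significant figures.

[J]_eq = 0.09375 M

Q₀ = 0.611 vs Keq = 3.484 ⇒ Q<K, forward
Step 1:
                  L         A         J
  init      0.08643     6.131   0.09281
  Δ        -0.03708   0.03708   0.07415
  eq        0.04935     6.168     0.167
  solve Keq expr → x = 0.03708; check Q = 3.484
Then change container volume by factor 2 (V_new/V_old).
Step 2:
                  L         A         J
  init      0.02468     3.084   0.08348
  Δ        -0.01373   0.01373   0.02746
  eq        0.01094     3.098    0.1109
  solve Keq expr → x = 0.01373; check Q = 3.484
Then change container volume by factor 1.25 (V_new/V_old).
Step 3:
                  L         A         J
  init     0.008756     2.478   0.08876
  Δ       -0.002497  0.002497  0.004995
  eq       0.006258     2.481   0.09375
  solve Keq expr → x = 0.002497; check Q = 3.484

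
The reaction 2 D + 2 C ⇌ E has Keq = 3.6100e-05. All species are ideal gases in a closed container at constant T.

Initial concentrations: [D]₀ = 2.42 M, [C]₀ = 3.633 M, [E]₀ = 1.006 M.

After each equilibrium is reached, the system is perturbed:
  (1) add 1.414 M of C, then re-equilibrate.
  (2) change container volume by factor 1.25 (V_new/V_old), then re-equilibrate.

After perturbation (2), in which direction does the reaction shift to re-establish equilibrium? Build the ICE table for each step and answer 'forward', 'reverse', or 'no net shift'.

Direction: reverse

Q₀ = 0.01301 vs Keq = 3.6100e-05 ⇒ Q>K, reverse
Step 1:
                    D           C           E
  I              2.42       3.633       1.006
  C             1.968       1.968     -0.9842
  E             4.388       5.601     0.02181
  solve Keq expr → x = -0.9842; check Q = 3.6100e-05
Then add 1.414 M of C.
Step 2:
                    D           C           E
  I             4.388       7.015     0.02181
  C          -0.02362    -0.02362     0.01181
  E             4.365       6.992     0.03362
  solve Keq expr → x = 0.01181; check Q = 3.6100e-05
Then change container volume by factor 1.25 (V_new/V_old).
Step 3:
                    D           C           E
  I             3.492       5.593      0.0269
  C           0.02559     0.02559    -0.01279
  E             3.517       5.619      0.0141
  solve Keq expr → x = -0.01279; check Q = 3.6100e-05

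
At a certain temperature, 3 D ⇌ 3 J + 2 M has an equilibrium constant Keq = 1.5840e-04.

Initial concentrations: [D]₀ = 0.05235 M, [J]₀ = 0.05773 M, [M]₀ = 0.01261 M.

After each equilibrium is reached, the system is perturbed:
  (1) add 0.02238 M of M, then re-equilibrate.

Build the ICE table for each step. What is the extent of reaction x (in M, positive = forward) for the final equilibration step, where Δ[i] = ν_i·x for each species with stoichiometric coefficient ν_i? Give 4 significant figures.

Q₀ = 2.1325e-04 vs Keq = 1.5840e-04 ⇒ Q>K, reverse
Step 1:
                  D         J         M
  Initial   0.05235   0.05773   0.01261
  Change   0.001358 -0.001358 -9.0558e-04
  Equil     0.05371   0.05637    0.0117
  solve Keq expr → x = -4.5279e-04; check Q = 1.5840e-04
Then add 0.02238 M of M.
Step 2:
                  D         J         M
  Initial   0.05371   0.05637   0.03408
  Change    0.01368  -0.01368 -0.009121
  Equil     0.06739   0.04269   0.02496
  solve Keq expr → x = -0.004561; check Q = 1.5840e-04

x = -0.004561 M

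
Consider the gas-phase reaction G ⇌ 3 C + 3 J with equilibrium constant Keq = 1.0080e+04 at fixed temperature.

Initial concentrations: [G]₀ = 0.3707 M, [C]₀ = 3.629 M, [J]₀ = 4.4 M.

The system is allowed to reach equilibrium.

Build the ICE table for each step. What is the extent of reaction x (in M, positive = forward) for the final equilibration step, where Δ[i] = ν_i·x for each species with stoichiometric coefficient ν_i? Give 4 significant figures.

Q₀ = 1.0982e+04 vs Keq = 1.0080e+04 ⇒ Q>K, reverse
Step 1:
                  G         C         J
  I          0.3707     3.629       4.4
  C         0.01191  -0.03572  -0.03572
  E          0.3826     3.593     4.364
  solve Keq expr → x = -0.01191; check Q = 1.0080e+04

x = -0.01191 M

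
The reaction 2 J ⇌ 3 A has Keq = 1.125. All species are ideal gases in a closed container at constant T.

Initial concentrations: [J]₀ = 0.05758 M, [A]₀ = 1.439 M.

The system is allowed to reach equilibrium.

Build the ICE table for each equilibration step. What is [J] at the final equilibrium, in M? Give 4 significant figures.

Q₀ = 898.8 vs Keq = 1.125 ⇒ Q>K, reverse
Step 1:
                   J          A
  Initial    0.05758      1.439
  Change      0.4934      -0.74
  Equil       0.5509      0.699
  solve Keq expr → x = -0.2467; check Q = 1.125

[J]_eq = 0.5509 M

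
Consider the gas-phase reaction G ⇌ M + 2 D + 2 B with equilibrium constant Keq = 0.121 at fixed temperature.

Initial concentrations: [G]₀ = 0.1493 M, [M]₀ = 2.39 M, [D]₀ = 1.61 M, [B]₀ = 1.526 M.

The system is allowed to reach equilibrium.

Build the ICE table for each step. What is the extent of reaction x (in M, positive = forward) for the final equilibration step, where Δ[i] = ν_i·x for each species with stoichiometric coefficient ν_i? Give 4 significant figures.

Q₀ = 96.63 vs Keq = 0.121 ⇒ Q>K, reverse
Step 1:
                  G         M         D         B
  Initial    0.1493      2.39      1.61     1.526
  Change     0.5514   -0.5514    -1.103    -1.103
  Equil      0.7007     1.839    0.5073    0.4233
  solve Keq expr → x = -0.5514; check Q = 0.121

x = -0.5514 M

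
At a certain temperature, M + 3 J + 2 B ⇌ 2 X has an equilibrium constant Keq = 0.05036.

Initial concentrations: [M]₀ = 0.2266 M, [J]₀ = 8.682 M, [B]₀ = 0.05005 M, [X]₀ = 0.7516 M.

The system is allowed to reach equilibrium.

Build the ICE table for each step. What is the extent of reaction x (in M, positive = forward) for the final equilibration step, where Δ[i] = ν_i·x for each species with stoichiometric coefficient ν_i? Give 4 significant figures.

Q₀ = 1.521 vs Keq = 0.05036 ⇒ Q>K, reverse
Step 1:
                   M          J          B          X
  Initial     0.2266      8.682    0.05005     0.7516
  Change     0.06956     0.2087     0.1391    -0.1391
  Equil       0.2962      8.891     0.1892     0.6125
  solve Keq expr → x = -0.06956; check Q = 0.05036

x = -0.06956 M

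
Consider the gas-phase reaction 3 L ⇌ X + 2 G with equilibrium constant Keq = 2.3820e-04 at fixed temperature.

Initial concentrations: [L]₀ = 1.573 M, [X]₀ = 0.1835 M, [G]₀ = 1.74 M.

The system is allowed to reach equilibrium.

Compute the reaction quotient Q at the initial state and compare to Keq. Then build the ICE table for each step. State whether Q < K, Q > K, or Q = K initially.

Q₀ = 0.1427; Q > K (proceeds reverse)

Q₀ = 0.1427 vs Keq = 2.3820e-04 ⇒ Q>K, reverse
Step 1:
                  L         X         G
  I           1.573    0.1835      1.74
  C          0.5469   -0.1823   -0.3646
  E            2.12    0.0012     1.375
  solve Keq expr → x = -0.1823; check Q = 2.3820e-04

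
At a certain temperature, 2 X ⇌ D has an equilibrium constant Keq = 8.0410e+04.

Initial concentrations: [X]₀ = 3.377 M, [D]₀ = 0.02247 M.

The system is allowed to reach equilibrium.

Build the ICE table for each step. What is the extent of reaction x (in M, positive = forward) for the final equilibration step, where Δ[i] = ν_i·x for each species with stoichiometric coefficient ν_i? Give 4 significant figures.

x = 1.686 M

Q₀ = 0.00197 vs Keq = 8.0410e+04 ⇒ Q<K, forward
Step 1:
                  X         D
  init        3.377   0.02247
  Δ          -3.372     1.686
  eq        0.00461     1.709
  solve Keq expr → x = 1.686; check Q = 8.0410e+04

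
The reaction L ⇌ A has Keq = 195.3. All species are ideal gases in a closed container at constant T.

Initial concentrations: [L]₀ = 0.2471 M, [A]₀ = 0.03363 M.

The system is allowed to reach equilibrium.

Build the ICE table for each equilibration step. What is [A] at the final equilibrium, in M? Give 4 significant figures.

[A]_eq = 0.2793 M

Q₀ = 0.1361 vs Keq = 195.3 ⇒ Q<K, forward
Step 1:
                    L           A
  Initial      0.2471     0.03363
  Change      -0.2457      0.2457
  Equil       0.00143      0.2793
  solve Keq expr → x = 0.2457; check Q = 195.3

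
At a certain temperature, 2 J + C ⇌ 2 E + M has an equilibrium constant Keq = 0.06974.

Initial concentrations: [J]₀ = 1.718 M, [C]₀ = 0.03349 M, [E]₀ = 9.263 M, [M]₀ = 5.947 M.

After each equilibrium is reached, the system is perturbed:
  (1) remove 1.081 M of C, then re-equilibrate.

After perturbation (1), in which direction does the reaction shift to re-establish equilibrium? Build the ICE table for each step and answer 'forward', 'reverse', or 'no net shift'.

Q₀ = 5162 vs Keq = 0.06974 ⇒ Q>K, reverse
Step 1:
                  J         C         E         M
  I           1.718   0.03349     9.263     5.947
  C           6.715     3.357    -6.715    -3.357
  E           8.433     3.391     2.548      2.59
  solve Keq expr → x = -3.357; check Q = 0.06974
Then remove 1.081 M of C.
Step 2:
                  J         C         E         M
  I           8.433      2.31     2.548      2.59
  C          0.2611    0.1306   -0.2611   -0.1306
  E           8.694      2.44     2.287     2.459
  solve Keq expr → x = -0.1306; check Q = 0.06974

Direction: reverse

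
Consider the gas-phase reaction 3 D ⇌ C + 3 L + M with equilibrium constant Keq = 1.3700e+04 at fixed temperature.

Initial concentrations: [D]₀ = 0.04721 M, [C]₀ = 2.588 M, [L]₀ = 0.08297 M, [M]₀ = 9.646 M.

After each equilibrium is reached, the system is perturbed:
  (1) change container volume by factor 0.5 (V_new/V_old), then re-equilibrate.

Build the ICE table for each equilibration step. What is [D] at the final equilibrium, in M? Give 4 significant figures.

[D]_eq = 0.04233 M

Q₀ = 135.5 vs Keq = 1.3700e+04 ⇒ Q<K, forward
Step 1:
                   D          C          L          M
  I          0.04721      2.588    0.08297      9.646
  C         -0.03302    0.01101    0.03302    0.01101
  E          0.01419      2.599      0.116      9.657
  solve Keq expr → x = 0.01101; check Q = 1.3700e+04
Then change container volume by factor 0.5 (V_new/V_old).
Step 2:
                   D          C          L          M
  I          0.02838      5.198      0.232      19.31
  C          0.01395  -0.004649   -0.01395  -0.004649
  E          0.04233      5.193      0.218      19.31
  solve Keq expr → x = -0.004649; check Q = 1.3700e+04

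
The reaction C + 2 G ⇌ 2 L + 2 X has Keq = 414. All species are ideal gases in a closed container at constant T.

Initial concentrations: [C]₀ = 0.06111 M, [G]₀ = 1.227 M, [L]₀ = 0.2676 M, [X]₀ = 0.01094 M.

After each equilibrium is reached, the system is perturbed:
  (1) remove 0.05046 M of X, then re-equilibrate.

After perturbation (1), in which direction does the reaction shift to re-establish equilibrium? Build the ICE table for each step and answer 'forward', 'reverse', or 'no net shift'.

Q₀ = 9.3155e-05 vs Keq = 414 ⇒ Q<K, forward
Step 1:
                    C           G           L           X
  I           0.06111       1.227      0.2676     0.01094
  C           -0.0611     -0.1222      0.1222      0.1222
  E        5.3312e-06       1.105      0.3898      0.1331
  solve Keq expr → x = 0.0611; check Q = 414
Then remove 0.05046 M of X.
Step 2:
                    C           G           L           X
  I        5.3312e-06       1.105      0.3898     0.08269
  C       -3.2747e-06 -6.5493e-06  6.5493e-06  6.5493e-06
  E        2.0565e-06       1.105      0.3898      0.0827
  solve Keq expr → x = 3.2747e-06; check Q = 414

Direction: forward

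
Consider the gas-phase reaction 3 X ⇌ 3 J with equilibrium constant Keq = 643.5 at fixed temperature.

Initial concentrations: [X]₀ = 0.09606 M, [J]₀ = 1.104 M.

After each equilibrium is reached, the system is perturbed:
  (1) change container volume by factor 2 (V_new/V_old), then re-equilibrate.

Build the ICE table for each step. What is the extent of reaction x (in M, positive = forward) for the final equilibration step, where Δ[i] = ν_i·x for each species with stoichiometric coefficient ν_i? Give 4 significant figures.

x = 0 M

Q₀ = 1518 vs Keq = 643.5 ⇒ Q>K, reverse
Step 1:
                   X          J
  Initial    0.09606      1.104
  Change     0.02851   -0.02851
  Equil       0.1246      1.075
  solve Keq expr → x = -0.009504; check Q = 643.5
Then change container volume by factor 2 (V_new/V_old).
Step 2:
                   X          J
  Initial    0.06229     0.5377
  Change           0          0
  Equil      0.06229     0.5377
  solve Keq expr → x = 0; check Q = 643.5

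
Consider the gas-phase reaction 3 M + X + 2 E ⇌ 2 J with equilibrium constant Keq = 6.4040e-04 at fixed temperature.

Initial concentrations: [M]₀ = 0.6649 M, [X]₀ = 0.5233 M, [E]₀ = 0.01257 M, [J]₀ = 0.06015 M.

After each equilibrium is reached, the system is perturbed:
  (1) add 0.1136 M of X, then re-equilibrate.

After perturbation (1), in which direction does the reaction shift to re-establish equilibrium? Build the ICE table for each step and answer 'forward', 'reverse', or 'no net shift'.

Direction: forward

Q₀ = 148.9 vs Keq = 6.4040e-04 ⇒ Q>K, reverse
Step 1:
                    M           X           E           J
  I            0.6649      0.5233     0.01257     0.06015
  C            0.0889     0.02963     0.05927    -0.05927
  E            0.7538      0.5529     0.07184  8.8467e-04
  solve Keq expr → x = -0.02963; check Q = 6.4040e-04
Then add 0.1136 M of X.
Step 2:
                    M           X           E           J
  I            0.7538      0.6665     0.07184  8.8467e-04
  C       -1.2781e-04 -4.2603e-05 -8.5206e-05  8.5206e-05
  E            0.7537      0.6665     0.07175  9.6988e-04
  solve Keq expr → x = 4.2603e-05; check Q = 6.4040e-04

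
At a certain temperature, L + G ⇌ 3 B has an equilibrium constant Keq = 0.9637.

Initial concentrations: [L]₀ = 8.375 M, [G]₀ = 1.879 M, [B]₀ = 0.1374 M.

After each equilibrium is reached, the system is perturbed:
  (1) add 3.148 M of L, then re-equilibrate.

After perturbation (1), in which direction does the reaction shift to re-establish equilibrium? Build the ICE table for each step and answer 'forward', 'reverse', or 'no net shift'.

Q₀ = 1.6483e-04 vs Keq = 0.9637 ⇒ Q<K, forward
Step 1:
                    L           G           B
  init          8.375       1.879      0.1374
  Δ           -0.6511     -0.6511       1.953
  eq            7.724       1.228       2.091
  solve Keq expr → x = 0.6511; check Q = 0.9637
Then add 3.148 M of L.
Step 2:
                    L           G           B
  init          10.87       1.228       2.091
  Δ          -0.06786    -0.06786      0.2036
  eq             10.8        1.16       2.294
  solve Keq expr → x = 0.06786; check Q = 0.9637

Direction: forward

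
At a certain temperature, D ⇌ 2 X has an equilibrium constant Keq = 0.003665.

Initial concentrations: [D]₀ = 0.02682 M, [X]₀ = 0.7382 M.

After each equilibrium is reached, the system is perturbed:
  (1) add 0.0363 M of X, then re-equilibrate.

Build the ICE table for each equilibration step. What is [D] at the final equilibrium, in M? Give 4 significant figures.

[D]_eq = 0.395 M

Q₀ = 20.32 vs Keq = 0.003665 ⇒ Q>K, reverse
Step 1:
                   D          X
  init       0.02682     0.7382
  Δ           0.3505     -0.701
  eq          0.3773    0.03719
  solve Keq expr → x = -0.3505; check Q = 0.003665
Then add 0.0363 M of X.
Step 2:
                   D          X
  init        0.3773    0.07349
  Δ          0.01772   -0.03544
  eq           0.395    0.03805
  solve Keq expr → x = -0.01772; check Q = 0.003665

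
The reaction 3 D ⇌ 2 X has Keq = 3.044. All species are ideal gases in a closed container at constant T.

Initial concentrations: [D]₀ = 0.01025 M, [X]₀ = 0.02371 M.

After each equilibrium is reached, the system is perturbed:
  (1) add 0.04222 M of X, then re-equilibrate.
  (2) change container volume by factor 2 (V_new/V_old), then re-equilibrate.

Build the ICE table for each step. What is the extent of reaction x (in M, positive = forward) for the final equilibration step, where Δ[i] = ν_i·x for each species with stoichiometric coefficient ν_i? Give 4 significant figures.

Q₀ = 522 vs Keq = 3.044 ⇒ Q>K, reverse
Step 1:
                  D         X
  I         0.01025   0.02371
  C         0.02106  -0.01404
  E         0.03131  0.009668
  solve Keq expr → x = -0.007021; check Q = 3.044
Then add 0.04222 M of X.
Step 2:
                  D         X
  I         0.03131   0.05189
  C         0.03407  -0.02272
  E         0.06539   0.02917
  solve Keq expr → x = -0.01136; check Q = 3.044
Then change container volume by factor 2 (V_new/V_old).
Step 3:
                  D         X
  I         0.03269   0.01459
  C        0.003705  -0.00247
  E          0.0364   0.01212
  solve Keq expr → x = -0.001235; check Q = 3.044

x = -0.001235 M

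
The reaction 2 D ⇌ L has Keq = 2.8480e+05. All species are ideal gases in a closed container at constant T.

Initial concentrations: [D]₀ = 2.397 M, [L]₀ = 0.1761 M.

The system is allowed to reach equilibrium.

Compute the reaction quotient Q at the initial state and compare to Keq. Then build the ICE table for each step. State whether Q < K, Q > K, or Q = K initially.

Q₀ = 0.03065; Q < K (proceeds forward)

Q₀ = 0.03065 vs Keq = 2.8480e+05 ⇒ Q<K, forward
Step 1:
                  D         L
  I           2.397    0.1761
  C          -2.395     1.197
  E        0.002196     1.374
  solve Keq expr → x = 1.197; check Q = 2.8480e+05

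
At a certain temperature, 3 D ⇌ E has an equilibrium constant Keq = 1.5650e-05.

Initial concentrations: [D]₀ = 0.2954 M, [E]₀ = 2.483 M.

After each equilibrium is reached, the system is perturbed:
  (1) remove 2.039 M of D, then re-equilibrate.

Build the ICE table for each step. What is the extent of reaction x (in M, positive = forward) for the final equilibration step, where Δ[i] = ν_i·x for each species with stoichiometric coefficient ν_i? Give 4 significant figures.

x = -0.004315 M

Q₀ = 96.33 vs Keq = 1.5650e-05 ⇒ Q>K, reverse
Step 1:
                   D          E
  Initial     0.2954      2.483
  Change       7.427     -2.476
  Equil        7.723   0.007208
  solve Keq expr → x = -2.476; check Q = 1.5650e-05
Then remove 2.039 M of D.
Step 2:
                   D          E
  Initial      5.684   0.007208
  Change     0.01295  -0.004315
  Equil        5.697   0.002893
  solve Keq expr → x = -0.004315; check Q = 1.5650e-05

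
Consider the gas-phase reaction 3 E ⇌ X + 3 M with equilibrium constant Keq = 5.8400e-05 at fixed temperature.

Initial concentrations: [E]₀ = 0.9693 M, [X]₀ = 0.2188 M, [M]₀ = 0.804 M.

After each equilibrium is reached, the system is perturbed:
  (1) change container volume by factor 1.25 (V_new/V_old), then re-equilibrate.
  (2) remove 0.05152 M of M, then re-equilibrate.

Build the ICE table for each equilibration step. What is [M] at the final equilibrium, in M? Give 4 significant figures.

Q₀ = 0.1249 vs Keq = 5.8400e-05 ⇒ Q>K, reverse
Step 1:
                   E          X          M
  init        0.9693     0.2188      0.804
  Δ           0.5893    -0.1964    -0.5893
  eq           1.559    0.02235     0.2147
  solve Keq expr → x = -0.1964; check Q = 5.8400e-05
Then change container volume by factor 1.25 (V_new/V_old).
Step 2:
                   E          X          M
  init         1.247    0.01788     0.1717
  Δ         -0.00599   0.001997    0.00599
  eq           1.241    0.01988     0.1777
  solve Keq expr → x = 0.001997; check Q = 5.8400e-05
Then remove 0.05152 M of M.
Step 3:
                   E          X          M
  init         1.241    0.01988     0.1262
  Δ         -0.02718   0.009059    0.02718
  eq           1.214    0.02894     0.1534
  solve Keq expr → x = 0.009059; check Q = 5.8400e-05

[M]_eq = 0.1534 M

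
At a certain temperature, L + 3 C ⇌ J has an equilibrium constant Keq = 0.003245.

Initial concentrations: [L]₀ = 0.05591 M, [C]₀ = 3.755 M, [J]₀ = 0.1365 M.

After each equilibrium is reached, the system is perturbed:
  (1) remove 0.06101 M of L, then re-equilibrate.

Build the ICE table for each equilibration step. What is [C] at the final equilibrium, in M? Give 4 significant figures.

Q₀ = 0.04611 vs Keq = 0.003245 ⇒ Q>K, reverse
Step 1:
                   L          C          J
  I          0.05591      3.755     0.1365
  C           0.1021     0.3064    -0.1021
  E           0.1581      4.061    0.03436
  solve Keq expr → x = -0.1021; check Q = 0.003245
Then remove 0.06101 M of L.
Step 2:
                   L          C          J
  I          0.09704      4.061    0.03436
  C          0.01045    0.03134   -0.01045
  E           0.1075      4.093    0.02391
  solve Keq expr → x = -0.01045; check Q = 0.003245

[C]_eq = 4.093 M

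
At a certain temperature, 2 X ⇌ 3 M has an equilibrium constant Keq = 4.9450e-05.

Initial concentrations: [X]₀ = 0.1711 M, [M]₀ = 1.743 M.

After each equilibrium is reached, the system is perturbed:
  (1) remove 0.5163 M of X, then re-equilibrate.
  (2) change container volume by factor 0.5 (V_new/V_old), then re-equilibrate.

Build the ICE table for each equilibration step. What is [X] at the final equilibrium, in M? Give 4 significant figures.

[X]_eq = 1.6 M

Q₀ = 180.9 vs Keq = 4.9450e-05 ⇒ Q>K, reverse
Step 1:
                    X           M
  Initial      0.1711       1.743
  Change        1.133      -1.699
  Equil         1.304     0.04381
  solve Keq expr → x = -0.5664; check Q = 4.9450e-05
Then remove 0.5163 M of X.
Step 2:
                    X           M
  Initial      0.7876     0.04381
  Change     0.008192    -0.01229
  Equil        0.7958     0.03152
  solve Keq expr → x = -0.004096; check Q = 4.9450e-05
Then change container volume by factor 0.5 (V_new/V_old).
Step 3:
                    X           M
  Initial       1.592     0.06304
  Change     0.008551    -0.01283
  Equil           1.6     0.05021
  solve Keq expr → x = -0.004275; check Q = 4.9450e-05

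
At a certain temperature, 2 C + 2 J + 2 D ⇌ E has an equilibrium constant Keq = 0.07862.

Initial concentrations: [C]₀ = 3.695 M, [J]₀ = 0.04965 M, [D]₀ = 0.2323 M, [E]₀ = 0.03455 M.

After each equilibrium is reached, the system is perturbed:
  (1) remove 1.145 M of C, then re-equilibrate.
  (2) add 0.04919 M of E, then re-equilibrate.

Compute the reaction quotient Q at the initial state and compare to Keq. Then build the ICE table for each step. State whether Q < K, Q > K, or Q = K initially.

Q₀ = 19.02; Q > K (proceeds reverse)

Q₀ = 19.02 vs Keq = 0.07862 ⇒ Q>K, reverse
Step 1:
                    C           J           D           E
  Initial       3.695     0.04965      0.2323     0.03455
  Change      0.06643     0.06643     0.06643    -0.03321
  Equil         3.761      0.1161      0.2987    0.001337
  solve Keq expr → x = -0.03321; check Q = 0.07862
Then remove 1.145 M of C.
Step 2:
                    C           J           D           E
  Initial       2.616      0.1161      0.2987    0.001337
  Change     0.001337    0.001337    0.001337 -6.6867e-04
  Equil         2.618      0.1174      0.3001  6.6872e-04
  solve Keq expr → x = -6.6867e-04; check Q = 0.07862
Then add 0.04919 M of E.
Step 3:
                    C           J           D           E
  Initial       2.618      0.1174      0.3001     0.04986
  Change      0.09194     0.09194     0.09194    -0.04597
  Equil          2.71      0.2094       0.392    0.003888
  solve Keq expr → x = -0.04597; check Q = 0.07862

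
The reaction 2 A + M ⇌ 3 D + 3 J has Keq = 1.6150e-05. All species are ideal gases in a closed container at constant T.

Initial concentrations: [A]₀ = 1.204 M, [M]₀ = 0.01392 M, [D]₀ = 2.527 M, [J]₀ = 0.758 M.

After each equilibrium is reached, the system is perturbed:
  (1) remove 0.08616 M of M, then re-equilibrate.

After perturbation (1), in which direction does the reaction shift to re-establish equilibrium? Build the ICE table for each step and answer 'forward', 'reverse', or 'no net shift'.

Direction: reverse

Q₀ = 348.3 vs Keq = 1.6150e-05 ⇒ Q>K, reverse
Step 1:
                    A           M           D           J
  init          1.204     0.01392       2.527       0.758
  Δ            0.4967      0.2484     -0.7451     -0.7451
  eq            1.701      0.2623       1.782     0.01294
  solve Keq expr → x = -0.2484; check Q = 1.6150e-05
Then remove 0.08616 M of M.
Step 2:
                    A           M           D           J
  init          1.701      0.1761       1.782     0.01294
  Δ          0.001055  5.2742e-04   -0.001582   -0.001582
  eq            1.702      0.1766        1.78     0.01135
  solve Keq expr → x = -5.2742e-04; check Q = 1.6150e-05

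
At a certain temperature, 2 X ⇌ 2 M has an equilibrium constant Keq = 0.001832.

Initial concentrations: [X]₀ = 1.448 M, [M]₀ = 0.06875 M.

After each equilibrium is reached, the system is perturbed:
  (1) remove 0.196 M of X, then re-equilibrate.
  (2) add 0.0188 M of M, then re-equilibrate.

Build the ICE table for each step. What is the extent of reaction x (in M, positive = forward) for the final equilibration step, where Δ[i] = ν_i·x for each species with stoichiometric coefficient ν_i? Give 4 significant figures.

x = -0.009014 M

Q₀ = 0.002254 vs Keq = 0.001832 ⇒ Q>K, reverse
Step 1:
                  X         M
  I           1.448   0.06875
  C        0.006495 -0.006495
  E           1.454   0.06226
  solve Keq expr → x = -0.003247; check Q = 0.001832
Then remove 0.196 M of X.
Step 2:
                  X         M
  I           1.258   0.06226
  C        0.008045 -0.008045
  E           1.267   0.05421
  solve Keq expr → x = -0.004022; check Q = 0.001832
Then add 0.0188 M of M.
Step 3:
                  X         M
  I           1.267   0.07301
  C         0.01803  -0.01803
  E           1.285   0.05498
  solve Keq expr → x = -0.009014; check Q = 0.001832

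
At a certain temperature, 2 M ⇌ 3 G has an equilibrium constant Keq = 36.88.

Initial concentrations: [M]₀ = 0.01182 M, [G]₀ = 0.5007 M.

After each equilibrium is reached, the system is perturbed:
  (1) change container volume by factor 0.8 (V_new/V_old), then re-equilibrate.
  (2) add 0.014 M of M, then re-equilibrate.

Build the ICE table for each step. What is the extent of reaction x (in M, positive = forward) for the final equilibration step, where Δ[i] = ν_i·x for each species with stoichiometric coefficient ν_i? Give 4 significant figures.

Q₀ = 898.5 vs Keq = 36.88 ⇒ Q>K, reverse
Step 1:
                   M          G
  I          0.01182     0.5007
  C          0.03708   -0.05561
  E           0.0489     0.4451
  solve Keq expr → x = -0.01854; check Q = 36.88
Then change container volume by factor 0.8 (V_new/V_old).
Step 2:
                   M          G
  I          0.06112     0.5564
  C         0.005657  -0.008485
  E          0.06678     0.5479
  solve Keq expr → x = -0.002828; check Q = 36.88
Then add 0.014 M of M.
Step 3:
                   M          G
  I          0.08078     0.5479
  C         -0.01097    0.01645
  E          0.06981     0.5643
  solve Keq expr → x = 0.005485; check Q = 36.88

x = 0.005485 M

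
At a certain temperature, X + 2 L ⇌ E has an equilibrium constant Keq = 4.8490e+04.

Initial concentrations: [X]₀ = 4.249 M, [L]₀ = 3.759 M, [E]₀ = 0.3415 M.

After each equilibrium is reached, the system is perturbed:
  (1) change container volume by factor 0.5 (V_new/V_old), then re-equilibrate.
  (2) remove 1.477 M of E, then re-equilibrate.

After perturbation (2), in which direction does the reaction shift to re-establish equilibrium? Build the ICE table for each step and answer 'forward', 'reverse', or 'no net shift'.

Q₀ = 0.005688 vs Keq = 4.8490e+04 ⇒ Q<K, forward
Step 1:
                    X           L           E
  init          4.249       3.759      0.3415
  Δ            -1.877      -3.755       1.877
  eq            2.372    0.004392       2.219
  solve Keq expr → x = 1.877; check Q = 4.8490e+04
Then change container volume by factor 0.5 (V_new/V_old).
Step 2:
                    X           L           E
  init          4.743    0.008785       4.438
  Δ         -0.002195    -0.00439    0.002195
  eq            4.741    0.004395        4.44
  solve Keq expr → x = 0.002195; check Q = 4.8490e+04
Then remove 1.477 M of E.
Step 3:
                    X           L           E
  init          4.741    0.004395       2.963
  Δ       -4.0212e-04 -8.0424e-04  4.0212e-04
  eq            4.741     0.00359       2.963
  solve Keq expr → x = 4.0212e-04; check Q = 4.8490e+04

Direction: forward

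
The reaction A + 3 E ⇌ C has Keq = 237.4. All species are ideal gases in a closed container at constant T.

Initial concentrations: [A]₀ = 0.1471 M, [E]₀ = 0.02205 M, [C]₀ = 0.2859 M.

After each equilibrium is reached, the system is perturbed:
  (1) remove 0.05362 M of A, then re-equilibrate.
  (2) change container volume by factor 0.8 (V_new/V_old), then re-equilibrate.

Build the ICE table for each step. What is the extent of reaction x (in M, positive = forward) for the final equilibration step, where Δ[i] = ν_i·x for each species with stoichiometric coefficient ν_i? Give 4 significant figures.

x = 0.0131 M

Q₀ = 1.8129e+05 vs Keq = 237.4 ⇒ Q>K, reverse
Step 1:
                  A         E         C
  I          0.1471   0.02205    0.2859
  C         0.04984    0.1495  -0.04984
  E          0.1969    0.1716    0.2361
  solve Keq expr → x = -0.04984; check Q = 237.4
Then remove 0.05362 M of A.
Step 2:
                  A         E         C
  I          0.1433    0.1716    0.2361
  C         0.00518   0.01554  -0.00518
  E          0.1485    0.1871    0.2309
  solve Keq expr → x = -0.00518; check Q = 237.4
Then change container volume by factor 0.8 (V_new/V_old).
Step 3:
                  A         E         C
  I          0.1856    0.2339    0.2886
  C         -0.0131   -0.0393    0.0131
  E          0.1725    0.1946    0.3017
  solve Keq expr → x = 0.0131; check Q = 237.4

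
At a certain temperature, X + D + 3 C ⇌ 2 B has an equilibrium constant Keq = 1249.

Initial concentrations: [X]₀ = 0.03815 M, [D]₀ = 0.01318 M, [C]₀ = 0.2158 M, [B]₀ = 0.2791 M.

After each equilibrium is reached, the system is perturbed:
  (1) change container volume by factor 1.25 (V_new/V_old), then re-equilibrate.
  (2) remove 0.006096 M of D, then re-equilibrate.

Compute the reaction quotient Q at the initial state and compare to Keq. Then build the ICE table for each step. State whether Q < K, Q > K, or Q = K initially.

Q₀ = 1.5415e+04; Q > K (proceeds reverse)

Q₀ = 1.5415e+04 vs Keq = 1249 ⇒ Q>K, reverse
Step 1:
                    X           D           C           B
  Initial     0.03815     0.01318      0.2158      0.2791
  Change      0.02128     0.02128     0.06385    -0.04257
  Equil       0.05943     0.03446      0.2796      0.2365
  solve Keq expr → x = -0.02128; check Q = 1249
Then change container volume by factor 1.25 (V_new/V_old).
Step 2:
                    X           D           C           B
  Initial     0.04755     0.02757      0.2237      0.1892
  Change     0.005912    0.005912     0.01774    -0.01182
  Equil       0.05346     0.03348      0.2415      0.1774
  solve Keq expr → x = -0.005912; check Q = 1249
Then remove 0.006096 M of D.
Step 3:
                    X           D           C           B
  Initial     0.05346     0.02739      0.2415      0.1774
  Change     0.001772    0.001772    0.005315   -0.003544
  Equil       0.05523     0.02916      0.2468      0.1739
  solve Keq expr → x = -0.001772; check Q = 1249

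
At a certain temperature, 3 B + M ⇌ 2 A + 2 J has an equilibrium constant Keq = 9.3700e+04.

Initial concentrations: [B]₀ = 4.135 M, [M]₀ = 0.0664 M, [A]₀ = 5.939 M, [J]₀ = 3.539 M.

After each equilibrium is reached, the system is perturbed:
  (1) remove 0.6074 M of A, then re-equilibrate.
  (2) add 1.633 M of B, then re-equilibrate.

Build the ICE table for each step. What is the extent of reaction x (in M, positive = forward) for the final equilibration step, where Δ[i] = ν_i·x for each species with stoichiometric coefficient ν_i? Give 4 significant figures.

Q₀ = 94.1 vs Keq = 9.3700e+04 ⇒ Q<K, forward
Step 1:
                    B           M           A           J
  I             4.135      0.0664       5.939       3.539
  C           -0.1989    -0.06631      0.1326      0.1326
  E             3.936  8.6976e-05       6.072       3.672
  solve Keq expr → x = 0.06631; check Q = 9.3700e+04
Then remove 0.6074 M of A.
Step 2:
                    B           M           A           J
  I             3.936  8.6976e-05       5.464       3.672
  C       -4.9581e-05 -1.6527e-05  3.3054e-05  3.3054e-05
  E             3.936  7.0450e-05       5.464       3.672
  solve Keq expr → x = 1.6527e-05; check Q = 9.3700e+04
Then add 1.633 M of B.
Step 3:
                    B           M           A           J
  I             5.569  7.0450e-05       5.464       3.672
  C       -1.3672e-04 -4.5574e-05  9.1147e-05  9.1147e-05
  E             5.569  2.4876e-05       5.464       3.672
  solve Keq expr → x = 4.5574e-05; check Q = 9.3700e+04

x = 4.5574e-05 M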